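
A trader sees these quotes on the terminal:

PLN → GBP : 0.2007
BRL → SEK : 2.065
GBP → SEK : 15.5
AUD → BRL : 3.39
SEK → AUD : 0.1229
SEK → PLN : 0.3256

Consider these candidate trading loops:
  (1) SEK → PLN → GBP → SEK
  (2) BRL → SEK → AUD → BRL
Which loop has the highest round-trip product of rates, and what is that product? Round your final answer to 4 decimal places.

1.0129

(1) 0.3256 × 0.2007 × 15.5 = 1.01289
(2) 2.065 × 0.1229 × 3.39 = 0.86034
Highest is cycle (1) at 1.0129 (>1, arbitrage).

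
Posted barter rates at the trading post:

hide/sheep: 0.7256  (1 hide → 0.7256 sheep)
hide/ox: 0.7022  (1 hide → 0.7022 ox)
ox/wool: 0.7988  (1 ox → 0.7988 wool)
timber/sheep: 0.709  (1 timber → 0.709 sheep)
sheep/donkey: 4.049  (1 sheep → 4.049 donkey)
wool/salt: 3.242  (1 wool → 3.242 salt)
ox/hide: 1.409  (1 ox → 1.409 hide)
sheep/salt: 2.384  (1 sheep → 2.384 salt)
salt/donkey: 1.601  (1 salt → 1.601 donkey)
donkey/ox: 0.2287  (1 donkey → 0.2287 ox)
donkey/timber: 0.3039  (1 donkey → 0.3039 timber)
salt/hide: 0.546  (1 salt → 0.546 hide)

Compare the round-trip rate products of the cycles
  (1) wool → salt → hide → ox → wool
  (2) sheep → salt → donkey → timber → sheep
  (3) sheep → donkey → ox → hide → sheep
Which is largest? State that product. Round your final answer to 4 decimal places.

0.9929

(1) 3.242 × 0.546 × 0.7022 × 0.7988 = 0.99290
(2) 2.384 × 1.601 × 0.3039 × 0.709 = 0.82238
(3) 4.049 × 0.2287 × 1.409 × 0.7256 = 0.94672
Highest is cycle (1) at 0.9929 (≤1, no arbitrage).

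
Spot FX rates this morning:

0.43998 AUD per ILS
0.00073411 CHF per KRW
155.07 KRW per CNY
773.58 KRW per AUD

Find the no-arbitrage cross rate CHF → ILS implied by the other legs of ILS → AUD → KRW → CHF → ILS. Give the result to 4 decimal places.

4.0022

Known legs of the cycle: 0.43998 × 773.58 × 0.00073411 = 0.249861480215724
For no arbitrage the full-cycle product must be 1, so the missing rate is 1 / 0.249861480215724 ≈ 4.002218.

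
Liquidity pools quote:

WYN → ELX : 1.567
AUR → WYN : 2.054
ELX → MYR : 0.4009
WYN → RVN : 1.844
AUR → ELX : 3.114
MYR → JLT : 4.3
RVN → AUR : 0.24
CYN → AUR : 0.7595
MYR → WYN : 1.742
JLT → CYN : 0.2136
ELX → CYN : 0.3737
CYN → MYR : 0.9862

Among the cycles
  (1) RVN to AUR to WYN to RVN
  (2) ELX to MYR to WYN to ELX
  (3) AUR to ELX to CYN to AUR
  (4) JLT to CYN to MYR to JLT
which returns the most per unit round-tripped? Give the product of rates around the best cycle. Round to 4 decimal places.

1.0943

(1) 0.24 × 2.054 × 1.844 = 0.90902
(2) 0.4009 × 1.742 × 1.567 = 1.09434
(3) 3.114 × 0.3737 × 0.7595 = 0.88383
(4) 0.2136 × 0.9862 × 4.3 = 0.90580
Highest is cycle (2) at 1.0943 (>1, arbitrage).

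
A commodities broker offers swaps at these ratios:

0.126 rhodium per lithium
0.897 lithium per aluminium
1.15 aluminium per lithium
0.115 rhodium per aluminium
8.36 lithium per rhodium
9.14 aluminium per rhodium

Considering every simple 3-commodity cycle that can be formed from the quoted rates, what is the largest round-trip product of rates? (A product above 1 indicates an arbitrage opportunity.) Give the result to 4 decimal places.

1.1056

rhodium→lithium→aluminium→rhodium: 8.36 × 1.15 × 0.115 = 1.10561
rhodium→aluminium→lithium→rhodium: 9.14 × 0.897 × 0.126 = 1.03302
Maximum is rhodium→lithium→aluminium→rhodium at 1.1056; arbitrage exists.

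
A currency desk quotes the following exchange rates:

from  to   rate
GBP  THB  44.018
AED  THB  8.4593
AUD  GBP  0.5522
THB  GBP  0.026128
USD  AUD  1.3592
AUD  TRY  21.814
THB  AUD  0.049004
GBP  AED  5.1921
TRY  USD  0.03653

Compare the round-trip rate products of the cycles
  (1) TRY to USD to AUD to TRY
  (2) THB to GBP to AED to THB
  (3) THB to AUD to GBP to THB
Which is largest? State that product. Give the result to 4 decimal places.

1.1911

(1) 0.03653 × 1.3592 × 21.814 = 1.08310
(2) 0.026128 × 5.1921 × 8.4593 = 1.14758
(3) 0.049004 × 0.5522 × 44.018 = 1.19113
Highest is cycle (3) at 1.1911 (>1, arbitrage).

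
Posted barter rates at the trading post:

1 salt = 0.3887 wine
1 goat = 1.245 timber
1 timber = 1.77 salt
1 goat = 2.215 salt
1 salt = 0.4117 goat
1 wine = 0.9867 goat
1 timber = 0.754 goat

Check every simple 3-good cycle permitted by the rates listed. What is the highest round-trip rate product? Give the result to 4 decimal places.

timber→salt→goat→timber: 1.77 × 0.4117 × 1.245 = 0.90724
wine→goat→salt→wine: 0.9867 × 2.215 × 0.3887 = 0.84952
Maximum is timber→salt→goat→timber at 0.9072; no arbitrage — every cycle loses value.

0.9072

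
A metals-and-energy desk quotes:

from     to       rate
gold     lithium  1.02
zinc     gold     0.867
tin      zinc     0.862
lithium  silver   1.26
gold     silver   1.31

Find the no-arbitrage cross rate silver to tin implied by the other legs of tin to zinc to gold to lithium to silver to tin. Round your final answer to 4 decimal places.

1.0411

Known legs of the cycle: 0.862 × 0.867 × 1.02 × 1.26 = 0.9604993608
For no arbitrage the full-cycle product must be 1, so the missing rate is 1 / 0.9604993608 ≈ 1.041125.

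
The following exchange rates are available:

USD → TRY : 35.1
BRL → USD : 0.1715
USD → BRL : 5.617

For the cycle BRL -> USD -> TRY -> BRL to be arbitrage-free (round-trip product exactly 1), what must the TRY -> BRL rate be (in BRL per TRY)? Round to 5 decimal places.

Known legs of the cycle: 0.1715 × 35.1 = 6.01965
For no arbitrage the full-cycle product must be 1, so the missing rate is 1 / 6.01965 ≈ 0.1661226.

0.16612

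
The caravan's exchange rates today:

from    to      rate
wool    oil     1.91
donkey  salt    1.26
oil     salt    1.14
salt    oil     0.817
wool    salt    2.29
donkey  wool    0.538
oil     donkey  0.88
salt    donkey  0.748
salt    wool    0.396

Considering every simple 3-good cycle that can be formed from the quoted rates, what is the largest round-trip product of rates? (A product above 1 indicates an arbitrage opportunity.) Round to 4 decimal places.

donkey→wool→salt→donkey: 0.538 × 2.29 × 0.748 = 0.92155
donkey→salt→oil→donkey: 1.26 × 0.817 × 0.88 = 0.90589
donkey→wool→oil→donkey: 0.538 × 1.91 × 0.88 = 0.90427
salt→wool→oil→salt: 0.396 × 1.91 × 1.14 = 0.86225
Maximum is donkey→wool→salt→donkey at 0.9216; no arbitrage — every cycle loses value.

0.9216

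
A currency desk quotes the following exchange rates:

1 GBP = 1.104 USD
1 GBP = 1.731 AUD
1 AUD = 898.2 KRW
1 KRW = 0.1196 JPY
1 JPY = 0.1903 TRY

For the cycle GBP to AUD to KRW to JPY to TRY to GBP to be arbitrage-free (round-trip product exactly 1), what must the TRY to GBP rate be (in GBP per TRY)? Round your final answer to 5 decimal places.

0.02826

Known legs of the cycle: 1.731 × 898.2 × 0.1196 × 0.1903 = 35.386701817896
For no arbitrage the full-cycle product must be 1, so the missing rate is 1 / 35.386701817896 ≈ 0.0282592.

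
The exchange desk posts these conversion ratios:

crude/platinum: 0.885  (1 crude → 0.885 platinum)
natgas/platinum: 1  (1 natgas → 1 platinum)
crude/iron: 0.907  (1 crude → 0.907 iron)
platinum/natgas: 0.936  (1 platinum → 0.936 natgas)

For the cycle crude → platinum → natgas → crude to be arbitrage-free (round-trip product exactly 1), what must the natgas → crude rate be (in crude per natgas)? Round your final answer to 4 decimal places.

Known legs of the cycle: 0.885 × 0.936 = 0.82836
For no arbitrage the full-cycle product must be 1, so the missing rate is 1 / 0.82836 ≈ 1.207205.

1.2072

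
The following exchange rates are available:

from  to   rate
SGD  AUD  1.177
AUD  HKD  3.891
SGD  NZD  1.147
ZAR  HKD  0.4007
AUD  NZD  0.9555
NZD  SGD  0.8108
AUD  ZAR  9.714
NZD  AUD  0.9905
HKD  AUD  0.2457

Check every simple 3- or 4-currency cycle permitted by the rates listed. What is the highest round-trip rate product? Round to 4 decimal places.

0.9564

ZAR→HKD→AUD→ZAR: 0.4007 × 0.2457 × 9.714 = 0.95636
SGD→AUD→NZD→SGD: 1.177 × 0.9555 × 0.8108 = 0.91184
Maximum is ZAR→HKD→AUD→ZAR at 0.9564; no arbitrage — every cycle loses value.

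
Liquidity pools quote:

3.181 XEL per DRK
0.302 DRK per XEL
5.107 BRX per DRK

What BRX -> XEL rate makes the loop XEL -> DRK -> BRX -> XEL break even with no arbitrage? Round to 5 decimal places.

Known legs of the cycle: 0.302 × 5.107 = 1.542314
For no arbitrage the full-cycle product must be 1, so the missing rate is 1 / 1.542314 ≈ 0.6483764.

0.64838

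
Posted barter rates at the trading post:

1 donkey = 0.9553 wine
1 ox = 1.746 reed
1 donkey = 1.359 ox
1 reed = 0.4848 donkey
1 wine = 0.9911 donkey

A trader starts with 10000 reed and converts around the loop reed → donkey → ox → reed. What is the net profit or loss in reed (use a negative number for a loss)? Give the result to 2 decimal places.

10000 reed × 0.4848 = 4848 donkey
4848 donkey × 1.359 = 6588.432 ox
6588.432 ox × 1.746 = 11503.402272 reed
Net change: 11503.402272 − 10000 = 1503.402272 reed

1503.40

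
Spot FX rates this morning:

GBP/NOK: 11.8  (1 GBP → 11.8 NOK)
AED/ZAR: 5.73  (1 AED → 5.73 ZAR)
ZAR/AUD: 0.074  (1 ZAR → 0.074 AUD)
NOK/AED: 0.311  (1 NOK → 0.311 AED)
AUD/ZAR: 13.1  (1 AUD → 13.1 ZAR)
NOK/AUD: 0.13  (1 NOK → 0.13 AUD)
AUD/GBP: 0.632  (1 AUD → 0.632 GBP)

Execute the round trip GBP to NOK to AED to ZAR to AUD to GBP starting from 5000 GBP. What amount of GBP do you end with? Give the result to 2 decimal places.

4917.18

5000 GBP × 11.8 = 59000 NOK
59000 NOK × 0.311 = 18349 AED
18349 AED × 5.73 = 105139.77 ZAR
105139.77 ZAR × 0.074 = 7780.34298 AUD
7780.34298 AUD × 0.632 = 4917.17676336 GBP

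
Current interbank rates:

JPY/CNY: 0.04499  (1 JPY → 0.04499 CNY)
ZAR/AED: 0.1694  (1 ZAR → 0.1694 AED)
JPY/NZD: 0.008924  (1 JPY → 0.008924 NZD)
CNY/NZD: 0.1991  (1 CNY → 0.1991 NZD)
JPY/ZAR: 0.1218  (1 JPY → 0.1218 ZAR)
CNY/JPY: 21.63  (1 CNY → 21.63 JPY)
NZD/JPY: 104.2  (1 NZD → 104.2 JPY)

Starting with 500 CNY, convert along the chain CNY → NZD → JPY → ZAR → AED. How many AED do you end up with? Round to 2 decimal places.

214.03

500 CNY × 0.1991 = 99.55 NZD
99.55 NZD × 104.2 = 10373.11 JPY
10373.11 JPY × 0.1218 = 1263.444798 ZAR
1263.444798 ZAR × 0.1694 = 214.0275487812 AED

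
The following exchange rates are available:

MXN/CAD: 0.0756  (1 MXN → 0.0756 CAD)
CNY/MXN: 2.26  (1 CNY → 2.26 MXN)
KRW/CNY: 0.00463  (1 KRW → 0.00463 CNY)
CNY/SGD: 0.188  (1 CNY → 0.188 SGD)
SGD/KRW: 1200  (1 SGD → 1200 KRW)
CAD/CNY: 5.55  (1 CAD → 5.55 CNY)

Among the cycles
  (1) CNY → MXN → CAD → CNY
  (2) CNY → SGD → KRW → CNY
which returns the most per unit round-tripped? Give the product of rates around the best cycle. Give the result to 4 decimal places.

(1) 2.26 × 0.0756 × 5.55 = 0.94825
(2) 0.188 × 1200 × 0.00463 = 1.04453
Highest is cycle (2) at 1.0445 (>1, arbitrage).

1.0445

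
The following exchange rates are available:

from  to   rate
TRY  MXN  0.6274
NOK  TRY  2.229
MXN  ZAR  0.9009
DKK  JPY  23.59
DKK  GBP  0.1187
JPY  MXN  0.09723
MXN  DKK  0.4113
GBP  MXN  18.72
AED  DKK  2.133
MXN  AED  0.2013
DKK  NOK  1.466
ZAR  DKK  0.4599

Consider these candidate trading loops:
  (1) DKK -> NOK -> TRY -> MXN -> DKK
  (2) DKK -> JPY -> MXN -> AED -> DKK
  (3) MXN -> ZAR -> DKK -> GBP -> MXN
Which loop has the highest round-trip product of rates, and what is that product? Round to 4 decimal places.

0.9848

(1) 1.466 × 2.229 × 0.6274 × 0.4113 = 0.84323
(2) 23.59 × 0.09723 × 0.2013 × 2.133 = 0.98483
(3) 0.9009 × 0.4599 × 0.1187 × 18.72 = 0.92065
Highest is cycle (2) at 0.9848 (≤1, no arbitrage).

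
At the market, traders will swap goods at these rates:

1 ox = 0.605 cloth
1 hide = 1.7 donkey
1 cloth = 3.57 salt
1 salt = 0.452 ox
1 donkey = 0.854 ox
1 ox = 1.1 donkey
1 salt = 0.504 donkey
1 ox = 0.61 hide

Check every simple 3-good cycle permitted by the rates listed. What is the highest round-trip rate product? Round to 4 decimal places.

0.9763

ox→cloth→salt→ox: 0.605 × 3.57 × 0.452 = 0.97625
hide→donkey→ox→hide: 1.7 × 0.854 × 0.61 = 0.88560
Maximum is ox→cloth→salt→ox at 0.9763; no arbitrage — every cycle loses value.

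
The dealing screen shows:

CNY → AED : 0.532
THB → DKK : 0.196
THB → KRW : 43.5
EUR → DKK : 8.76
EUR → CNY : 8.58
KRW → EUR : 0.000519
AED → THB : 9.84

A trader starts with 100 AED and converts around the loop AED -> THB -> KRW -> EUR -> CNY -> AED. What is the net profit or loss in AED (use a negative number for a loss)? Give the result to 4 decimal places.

1.4030

100 AED × 9.84 = 984 THB
984 THB × 43.5 = 42804 KRW
42804 KRW × 0.000519 = 22.215276 EUR
22.215276 EUR × 8.58 = 190.60706808 CNY
190.60706808 CNY × 0.532 = 101.40296021856 AED
Net change: 101.40296021856 − 100 = 1.40296021856 AED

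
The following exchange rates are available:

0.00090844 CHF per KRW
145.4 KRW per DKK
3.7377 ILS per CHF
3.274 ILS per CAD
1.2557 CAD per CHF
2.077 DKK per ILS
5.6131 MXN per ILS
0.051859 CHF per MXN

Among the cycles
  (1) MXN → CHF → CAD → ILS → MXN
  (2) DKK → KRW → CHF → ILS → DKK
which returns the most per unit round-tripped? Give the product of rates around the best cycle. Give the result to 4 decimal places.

(1) 0.051859 × 1.2557 × 3.274 × 5.6131 = 1.19672
(2) 145.4 × 0.00090844 × 3.7377 × 2.077 = 1.02542
Highest is cycle (1) at 1.1967 (>1, arbitrage).

1.1967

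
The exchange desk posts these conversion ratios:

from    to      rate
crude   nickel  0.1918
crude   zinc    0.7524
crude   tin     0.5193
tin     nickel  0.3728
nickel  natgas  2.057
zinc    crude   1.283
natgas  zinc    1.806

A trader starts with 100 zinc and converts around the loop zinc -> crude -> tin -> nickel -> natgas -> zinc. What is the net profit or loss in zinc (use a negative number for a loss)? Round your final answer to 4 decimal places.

-7.7274

100 zinc × 1.283 = 128.3 crude
128.3 crude × 0.5193 = 66.62619 tin
66.62619 tin × 0.3728 = 24.838243632 nickel
24.838243632 nickel × 2.057 = 51.092267151024 natgas
51.092267151024 natgas × 1.806 = 92.272634474749344 zinc
Net change: 92.272634474749344 − 100 = -7.727365525250656 zinc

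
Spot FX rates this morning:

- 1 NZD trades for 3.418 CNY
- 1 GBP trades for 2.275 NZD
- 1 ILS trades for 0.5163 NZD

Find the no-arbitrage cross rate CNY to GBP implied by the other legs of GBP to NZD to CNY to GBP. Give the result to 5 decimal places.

Known legs of the cycle: 2.275 × 3.418 = 7.77595
For no arbitrage the full-cycle product must be 1, so the missing rate is 1 / 7.77595 ≈ 0.1286016.

0.12860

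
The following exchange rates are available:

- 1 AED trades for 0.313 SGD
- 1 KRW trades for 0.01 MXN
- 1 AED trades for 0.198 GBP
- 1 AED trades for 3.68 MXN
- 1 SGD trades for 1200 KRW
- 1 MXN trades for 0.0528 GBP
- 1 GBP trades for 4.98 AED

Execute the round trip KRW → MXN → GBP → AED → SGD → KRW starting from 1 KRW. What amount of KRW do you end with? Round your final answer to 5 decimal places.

0.98762

1 KRW × 0.01 = 0.01 MXN
0.01 MXN × 0.0528 = 0.000528 GBP
0.000528 GBP × 4.98 = 0.00262944 AED
0.00262944 AED × 0.313 = 0.00082301472 SGD
0.00082301472 SGD × 1200 = 0.987617664 KRW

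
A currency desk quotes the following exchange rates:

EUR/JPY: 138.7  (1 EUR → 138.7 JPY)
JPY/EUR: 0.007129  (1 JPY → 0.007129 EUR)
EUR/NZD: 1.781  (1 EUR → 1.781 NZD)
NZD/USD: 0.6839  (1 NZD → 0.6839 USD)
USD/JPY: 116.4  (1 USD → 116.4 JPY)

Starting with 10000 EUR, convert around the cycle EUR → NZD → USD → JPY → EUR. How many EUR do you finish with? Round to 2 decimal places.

10000 EUR × 1.781 = 17810 NZD
17810 NZD × 0.6839 = 12180.259 USD
12180.259 USD × 116.4 = 1417782.1476 JPY
1417782.1476 JPY × 0.007129 = 10107.3689302404 EUR

10107.37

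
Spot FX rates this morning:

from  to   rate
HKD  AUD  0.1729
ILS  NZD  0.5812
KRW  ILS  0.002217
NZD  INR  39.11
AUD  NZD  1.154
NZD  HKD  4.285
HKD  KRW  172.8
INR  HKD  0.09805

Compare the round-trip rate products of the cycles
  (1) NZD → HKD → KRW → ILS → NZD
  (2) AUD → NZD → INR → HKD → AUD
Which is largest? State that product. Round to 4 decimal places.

(1) 4.285 × 172.8 × 0.002217 × 0.5812 = 0.95408
(2) 1.154 × 39.11 × 0.09805 × 0.1729 = 0.76513
Highest is cycle (1) at 0.9541 (≤1, no arbitrage).

0.9541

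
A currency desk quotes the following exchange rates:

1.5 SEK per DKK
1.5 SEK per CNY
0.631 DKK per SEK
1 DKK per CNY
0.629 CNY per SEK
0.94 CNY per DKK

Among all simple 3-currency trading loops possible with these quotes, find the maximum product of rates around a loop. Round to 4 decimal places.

0.9435

CNY→DKK→SEK→CNY: 1 × 1.5 × 0.629 = 0.94350
CNY→SEK→DKK→CNY: 1.5 × 0.631 × 0.94 = 0.88971
Maximum is CNY→DKK→SEK→CNY at 0.9435; no arbitrage — every cycle loses value.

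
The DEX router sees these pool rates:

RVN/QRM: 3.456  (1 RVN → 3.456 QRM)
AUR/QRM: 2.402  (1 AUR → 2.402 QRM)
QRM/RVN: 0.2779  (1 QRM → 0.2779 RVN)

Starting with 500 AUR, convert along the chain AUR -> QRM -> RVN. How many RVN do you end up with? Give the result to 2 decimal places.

333.76

500 AUR × 2.402 = 1201 QRM
1201 QRM × 0.2779 = 333.7579 RVN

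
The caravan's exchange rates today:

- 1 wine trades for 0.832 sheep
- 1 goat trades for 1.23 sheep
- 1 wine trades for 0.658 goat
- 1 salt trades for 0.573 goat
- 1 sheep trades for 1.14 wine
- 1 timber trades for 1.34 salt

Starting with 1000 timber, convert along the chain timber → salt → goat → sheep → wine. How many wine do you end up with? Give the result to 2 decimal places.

1076.64

1000 timber × 1.34 = 1340 salt
1340 salt × 0.573 = 767.82 goat
767.82 goat × 1.23 = 944.4186 sheep
944.4186 sheep × 1.14 = 1076.637204 wine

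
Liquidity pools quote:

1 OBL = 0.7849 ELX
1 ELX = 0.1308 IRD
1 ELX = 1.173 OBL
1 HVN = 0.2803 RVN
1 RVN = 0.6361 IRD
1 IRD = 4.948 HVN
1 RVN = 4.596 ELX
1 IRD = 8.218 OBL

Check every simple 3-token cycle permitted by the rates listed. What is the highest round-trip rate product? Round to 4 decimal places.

RVN→IRD→HVN→RVN: 0.6361 × 4.948 × 0.2803 = 0.88222
ELX→IRD→OBL→ELX: 0.1308 × 8.218 × 0.7849 = 0.84370
Maximum is RVN→IRD→HVN→RVN at 0.8822; no arbitrage — every cycle loses value.

0.8822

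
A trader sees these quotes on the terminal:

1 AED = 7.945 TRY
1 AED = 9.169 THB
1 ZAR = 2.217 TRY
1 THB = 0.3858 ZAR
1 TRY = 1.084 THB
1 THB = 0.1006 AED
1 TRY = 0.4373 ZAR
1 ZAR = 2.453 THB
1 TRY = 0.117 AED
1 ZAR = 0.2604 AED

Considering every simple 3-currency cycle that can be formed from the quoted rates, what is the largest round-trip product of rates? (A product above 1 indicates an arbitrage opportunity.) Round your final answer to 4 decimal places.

0.9272

TRY→THB→ZAR→TRY: 1.084 × 0.3858 × 2.217 = 0.92717
AED→THB→ZAR→AED: 9.169 × 0.3858 × 0.2604 = 0.92114
TRY→ZAR→AED→TRY: 0.4373 × 0.2604 × 7.945 = 0.90472
TRY→THB→AED→TRY: 1.084 × 0.1006 × 7.945 = 0.86641
Maximum is TRY→THB→ZAR→TRY at 0.9272; no arbitrage — every cycle loses value.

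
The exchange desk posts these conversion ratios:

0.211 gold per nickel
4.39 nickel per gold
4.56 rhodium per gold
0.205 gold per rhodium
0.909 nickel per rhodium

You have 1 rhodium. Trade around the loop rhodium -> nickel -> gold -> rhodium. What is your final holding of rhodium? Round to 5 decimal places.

0.87460

1 rhodium × 0.909 = 0.909 nickel
0.909 nickel × 0.211 = 0.191799 gold
0.191799 gold × 4.56 = 0.87460344 rhodium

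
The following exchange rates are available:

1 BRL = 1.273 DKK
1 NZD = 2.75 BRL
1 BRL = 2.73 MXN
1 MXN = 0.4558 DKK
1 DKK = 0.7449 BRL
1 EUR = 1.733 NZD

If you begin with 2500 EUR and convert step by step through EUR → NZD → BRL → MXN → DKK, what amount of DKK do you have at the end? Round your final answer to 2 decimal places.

14825.46

2500 EUR × 1.733 = 4332.5 NZD
4332.5 NZD × 2.75 = 11914.375 BRL
11914.375 BRL × 2.73 = 32526.24375 MXN
32526.24375 MXN × 0.4558 = 14825.46190125 DKK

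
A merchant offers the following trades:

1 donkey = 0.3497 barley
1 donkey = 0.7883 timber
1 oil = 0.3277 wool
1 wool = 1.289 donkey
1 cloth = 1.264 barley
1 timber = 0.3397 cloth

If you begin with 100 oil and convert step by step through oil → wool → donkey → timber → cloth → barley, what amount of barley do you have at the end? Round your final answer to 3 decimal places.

100 oil × 0.3277 = 32.77 wool
32.77 wool × 1.289 = 42.24053 donkey
42.24053 donkey × 0.7883 = 33.298209799 timber
33.298209799 timber × 0.3397 = 11.3114018687203 cloth
11.3114018687203 cloth × 1.264 = 14.2976119620624592 barley

14.298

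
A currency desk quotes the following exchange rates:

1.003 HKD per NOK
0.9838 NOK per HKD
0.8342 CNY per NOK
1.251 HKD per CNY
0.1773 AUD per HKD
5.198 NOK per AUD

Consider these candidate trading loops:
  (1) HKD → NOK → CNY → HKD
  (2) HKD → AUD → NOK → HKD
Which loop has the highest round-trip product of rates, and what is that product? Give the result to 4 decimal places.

(1) 0.9838 × 0.8342 × 1.251 = 1.02668
(2) 0.1773 × 5.198 × 1.003 = 0.92437
Highest is cycle (1) at 1.0267 (>1, arbitrage).

1.0267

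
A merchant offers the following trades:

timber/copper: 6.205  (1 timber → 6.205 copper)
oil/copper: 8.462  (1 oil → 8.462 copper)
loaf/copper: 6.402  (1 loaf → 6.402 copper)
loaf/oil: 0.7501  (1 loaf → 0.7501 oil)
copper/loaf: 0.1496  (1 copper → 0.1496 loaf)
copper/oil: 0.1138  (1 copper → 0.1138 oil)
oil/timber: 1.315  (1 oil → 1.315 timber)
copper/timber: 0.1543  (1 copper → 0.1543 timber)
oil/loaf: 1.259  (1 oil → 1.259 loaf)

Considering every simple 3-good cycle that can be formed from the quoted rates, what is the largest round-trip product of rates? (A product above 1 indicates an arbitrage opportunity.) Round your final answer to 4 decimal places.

loaf→oil→copper→loaf: 0.7501 × 8.462 × 0.1496 = 0.94956
copper→oil→timber→copper: 0.1138 × 1.315 × 6.205 = 0.92856
loaf→copper→oil→loaf: 6.402 × 0.1138 × 1.259 = 0.91724
Maximum is loaf→oil→copper→loaf at 0.9496; no arbitrage — every cycle loses value.

0.9496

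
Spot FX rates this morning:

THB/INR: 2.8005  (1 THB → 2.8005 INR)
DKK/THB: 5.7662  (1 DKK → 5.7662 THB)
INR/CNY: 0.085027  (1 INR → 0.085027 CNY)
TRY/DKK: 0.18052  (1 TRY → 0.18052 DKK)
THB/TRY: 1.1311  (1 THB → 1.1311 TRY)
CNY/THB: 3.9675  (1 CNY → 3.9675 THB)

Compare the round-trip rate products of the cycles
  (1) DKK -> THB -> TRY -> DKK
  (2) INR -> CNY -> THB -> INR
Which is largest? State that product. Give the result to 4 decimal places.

1.1774

(1) 5.7662 × 1.1311 × 0.18052 = 1.17738
(2) 0.085027 × 3.9675 × 2.8005 = 0.94473
Highest is cycle (1) at 1.1774 (>1, arbitrage).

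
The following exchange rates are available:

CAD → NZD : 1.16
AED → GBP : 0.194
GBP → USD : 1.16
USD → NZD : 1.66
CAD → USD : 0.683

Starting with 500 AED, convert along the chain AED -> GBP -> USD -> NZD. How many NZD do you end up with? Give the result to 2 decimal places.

186.78

500 AED × 0.194 = 97 GBP
97 GBP × 1.16 = 112.52 USD
112.52 USD × 1.66 = 186.7832 NZD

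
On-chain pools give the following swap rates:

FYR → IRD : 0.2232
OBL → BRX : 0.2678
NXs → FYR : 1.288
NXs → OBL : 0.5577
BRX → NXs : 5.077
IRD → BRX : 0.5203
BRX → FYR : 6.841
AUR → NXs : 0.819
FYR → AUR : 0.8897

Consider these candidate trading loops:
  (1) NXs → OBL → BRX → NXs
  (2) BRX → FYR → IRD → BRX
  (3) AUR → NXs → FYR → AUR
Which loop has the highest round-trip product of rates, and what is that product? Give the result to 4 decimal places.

(1) 0.5577 × 0.2678 × 5.077 = 0.75826
(2) 6.841 × 0.2232 × 0.5203 = 0.79445
(3) 0.819 × 1.288 × 0.8897 = 0.93852
Highest is cycle (3) at 0.9385 (≤1, no arbitrage).

0.9385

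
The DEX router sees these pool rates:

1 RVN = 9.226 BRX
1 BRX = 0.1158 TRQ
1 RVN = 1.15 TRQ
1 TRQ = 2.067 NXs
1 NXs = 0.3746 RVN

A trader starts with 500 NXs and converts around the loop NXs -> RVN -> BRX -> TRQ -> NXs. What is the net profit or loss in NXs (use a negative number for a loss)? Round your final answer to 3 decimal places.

500 NXs × 0.3746 = 187.3 RVN
187.3 RVN × 9.226 = 1728.0298 BRX
1728.0298 BRX × 0.1158 = 200.10585084 TRQ
200.10585084 TRQ × 2.067 = 413.61879368628 NXs
Net change: 413.61879368628 − 500 = -86.38120631372 NXs

-86.381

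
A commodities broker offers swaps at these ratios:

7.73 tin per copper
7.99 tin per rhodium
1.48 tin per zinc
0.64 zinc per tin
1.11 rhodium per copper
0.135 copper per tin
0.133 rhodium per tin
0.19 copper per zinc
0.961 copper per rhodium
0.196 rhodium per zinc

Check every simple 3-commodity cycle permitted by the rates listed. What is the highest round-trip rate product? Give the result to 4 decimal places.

rhodium→tin→copper→rhodium: 7.99 × 0.135 × 1.11 = 1.19730
rhodium→tin→zinc→rhodium: 7.99 × 0.64 × 0.196 = 1.00227
rhodium→copper→tin→rhodium: 0.961 × 7.73 × 0.133 = 0.98799
zinc→copper→tin→zinc: 0.19 × 7.73 × 0.64 = 0.93997
Maximum is rhodium→tin→copper→rhodium at 1.1973; arbitrage exists.

1.1973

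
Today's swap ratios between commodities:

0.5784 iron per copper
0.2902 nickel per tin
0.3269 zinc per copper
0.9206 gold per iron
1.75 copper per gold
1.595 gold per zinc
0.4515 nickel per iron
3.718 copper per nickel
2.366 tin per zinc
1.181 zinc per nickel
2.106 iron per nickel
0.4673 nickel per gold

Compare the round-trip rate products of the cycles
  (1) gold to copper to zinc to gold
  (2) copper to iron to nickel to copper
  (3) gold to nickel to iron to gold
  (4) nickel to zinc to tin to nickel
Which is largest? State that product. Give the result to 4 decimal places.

(1) 1.75 × 0.3269 × 1.595 = 0.91246
(2) 0.5784 × 0.4515 × 3.718 = 0.97095
(3) 0.4673 × 2.106 × 0.9206 = 0.90599
(4) 1.181 × 2.366 × 0.2902 = 0.81089
Highest is cycle (2) at 0.9709 (≤1, no arbitrage).

0.9709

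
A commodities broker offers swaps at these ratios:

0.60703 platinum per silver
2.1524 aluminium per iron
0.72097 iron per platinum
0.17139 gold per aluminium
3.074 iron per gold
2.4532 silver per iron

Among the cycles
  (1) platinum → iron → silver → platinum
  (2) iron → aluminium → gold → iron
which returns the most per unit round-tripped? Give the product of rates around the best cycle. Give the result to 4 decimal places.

1.1340

(1) 0.72097 × 2.4532 × 0.60703 = 1.07364
(2) 2.1524 × 0.17139 × 3.074 = 1.13400
Highest is cycle (2) at 1.1340 (>1, arbitrage).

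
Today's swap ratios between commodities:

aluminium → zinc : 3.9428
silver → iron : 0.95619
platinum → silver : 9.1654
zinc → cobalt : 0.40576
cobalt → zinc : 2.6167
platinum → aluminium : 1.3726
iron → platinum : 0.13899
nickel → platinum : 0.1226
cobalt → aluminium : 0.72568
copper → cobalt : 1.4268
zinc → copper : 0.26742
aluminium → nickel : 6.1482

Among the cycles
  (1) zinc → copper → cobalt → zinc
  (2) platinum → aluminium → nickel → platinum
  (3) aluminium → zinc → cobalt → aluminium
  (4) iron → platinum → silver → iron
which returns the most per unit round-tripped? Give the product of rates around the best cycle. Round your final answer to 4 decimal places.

(1) 0.26742 × 1.4268 × 2.6167 = 0.99841
(2) 1.3726 × 6.1482 × 0.1226 = 1.03462
(3) 3.9428 × 0.40576 × 0.72568 = 1.16097
(4) 0.13899 × 9.1654 × 0.95619 = 1.21809
Highest is cycle (4) at 1.2181 (>1, arbitrage).

1.2181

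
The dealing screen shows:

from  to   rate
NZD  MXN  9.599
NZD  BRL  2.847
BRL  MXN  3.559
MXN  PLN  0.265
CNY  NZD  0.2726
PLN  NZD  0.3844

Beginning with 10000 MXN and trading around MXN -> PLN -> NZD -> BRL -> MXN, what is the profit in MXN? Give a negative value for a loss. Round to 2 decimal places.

321.54

10000 MXN × 0.265 = 2650 PLN
2650 PLN × 0.3844 = 1018.66 NZD
1018.66 NZD × 2.847 = 2900.12502 BRL
2900.12502 BRL × 3.559 = 10321.54494618 MXN
Net change: 10321.54494618 − 10000 = 321.54494618 MXN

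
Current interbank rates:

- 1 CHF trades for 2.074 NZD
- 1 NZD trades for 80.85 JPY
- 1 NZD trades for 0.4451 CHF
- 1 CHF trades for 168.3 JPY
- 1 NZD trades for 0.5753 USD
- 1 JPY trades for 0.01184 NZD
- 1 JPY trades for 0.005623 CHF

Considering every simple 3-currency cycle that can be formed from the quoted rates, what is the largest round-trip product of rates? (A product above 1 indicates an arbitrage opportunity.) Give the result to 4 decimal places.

JPY→CHF→NZD→JPY: 0.005623 × 2.074 × 80.85 = 0.94288
JPY→NZD→CHF→JPY: 0.01184 × 0.4451 × 168.3 = 0.88694
Maximum is JPY→CHF→NZD→JPY at 0.9429; no arbitrage — every cycle loses value.

0.9429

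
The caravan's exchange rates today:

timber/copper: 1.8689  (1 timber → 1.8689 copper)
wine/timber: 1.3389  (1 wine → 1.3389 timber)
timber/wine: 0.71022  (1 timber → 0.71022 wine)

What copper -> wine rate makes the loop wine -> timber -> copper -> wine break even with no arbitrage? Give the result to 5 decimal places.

0.39964

Known legs of the cycle: 1.3389 × 1.8689 = 2.50227021
For no arbitrage the full-cycle product must be 1, so the missing rate is 1 / 2.50227021 ≈ 0.3996371.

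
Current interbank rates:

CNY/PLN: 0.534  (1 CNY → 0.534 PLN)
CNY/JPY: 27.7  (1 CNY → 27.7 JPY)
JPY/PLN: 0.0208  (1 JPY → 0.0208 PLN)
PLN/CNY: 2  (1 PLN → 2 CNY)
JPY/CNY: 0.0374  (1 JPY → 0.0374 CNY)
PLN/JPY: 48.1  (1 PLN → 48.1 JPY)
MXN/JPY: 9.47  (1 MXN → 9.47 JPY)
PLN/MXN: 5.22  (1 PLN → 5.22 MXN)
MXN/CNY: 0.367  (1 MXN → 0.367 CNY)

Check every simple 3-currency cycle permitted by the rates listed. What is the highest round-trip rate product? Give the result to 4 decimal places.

1.1523

JPY→PLN→CNY→JPY: 0.0208 × 2 × 27.7 = 1.15232
JPY→PLN→MXN→JPY: 0.0208 × 5.22 × 9.47 = 1.02821
MXN→CNY→PLN→MXN: 0.367 × 0.534 × 5.22 = 1.02301
JPY→CNY→PLN→JPY: 0.0374 × 0.534 × 48.1 = 0.96063
Maximum is JPY→PLN→CNY→JPY at 1.1523; arbitrage exists.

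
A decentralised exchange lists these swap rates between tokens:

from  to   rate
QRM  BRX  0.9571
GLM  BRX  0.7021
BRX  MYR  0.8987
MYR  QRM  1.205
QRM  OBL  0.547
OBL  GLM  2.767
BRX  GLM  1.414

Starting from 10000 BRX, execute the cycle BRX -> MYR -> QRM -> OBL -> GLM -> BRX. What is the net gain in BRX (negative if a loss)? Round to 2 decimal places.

1507.93

10000 BRX × 0.8987 = 8987 MYR
8987 MYR × 1.205 = 10829.335 QRM
10829.335 QRM × 0.547 = 5923.646245 OBL
5923.646245 OBL × 2.767 = 16390.729159915 GLM
16390.729159915 GLM × 0.7021 = 11507.9309431763215 BRX
Net change: 11507.9309431763215 − 10000 = 1507.9309431763215 BRX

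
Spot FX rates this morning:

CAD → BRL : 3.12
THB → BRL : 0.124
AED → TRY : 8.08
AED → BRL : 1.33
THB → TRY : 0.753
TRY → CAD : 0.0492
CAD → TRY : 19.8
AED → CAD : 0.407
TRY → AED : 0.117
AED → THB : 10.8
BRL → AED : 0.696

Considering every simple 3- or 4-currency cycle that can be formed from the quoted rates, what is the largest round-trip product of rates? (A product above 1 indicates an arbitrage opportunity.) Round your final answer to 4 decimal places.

THB→TRY→AED→THB: 0.753 × 0.117 × 10.8 = 0.95149
TRY→AED→CAD→TRY: 0.117 × 0.407 × 19.8 = 0.94286
BRL→AED→THB→BRL: 0.696 × 10.8 × 0.124 = 0.93208
BRL→AED→CAD→BRL: 0.696 × 0.407 × 3.12 = 0.88381
BRL→AED→TRY→CAD→BRL: 0.696 × 8.08 × 0.0492 × 3.12 = 0.86326
Maximum is THB→TRY→AED→THB at 0.9515; no arbitrage — every cycle loses value.

0.9515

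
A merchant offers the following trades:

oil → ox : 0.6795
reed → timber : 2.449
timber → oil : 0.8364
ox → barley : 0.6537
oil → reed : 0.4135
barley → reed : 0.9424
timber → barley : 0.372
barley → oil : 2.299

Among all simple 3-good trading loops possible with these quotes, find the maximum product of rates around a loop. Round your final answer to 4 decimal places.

barley→oil→ox→barley: 2.299 × 0.6795 × 0.6537 = 1.02119
timber→barley→reed→timber: 0.372 × 0.9424 × 2.449 = 0.85855
timber→oil→reed→timber: 0.8364 × 0.4135 × 2.449 = 0.84699
Maximum is barley→oil→ox→barley at 1.0212; arbitrage exists.

1.0212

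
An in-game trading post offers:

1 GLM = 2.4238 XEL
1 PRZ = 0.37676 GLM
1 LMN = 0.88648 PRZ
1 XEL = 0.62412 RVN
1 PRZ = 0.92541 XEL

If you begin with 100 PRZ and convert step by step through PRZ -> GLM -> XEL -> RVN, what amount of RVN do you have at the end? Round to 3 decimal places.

56.994

100 PRZ × 0.37676 = 37.676 GLM
37.676 GLM × 2.4238 = 91.3190888 XEL
91.3190888 XEL × 0.62412 = 56.994069701856 RVN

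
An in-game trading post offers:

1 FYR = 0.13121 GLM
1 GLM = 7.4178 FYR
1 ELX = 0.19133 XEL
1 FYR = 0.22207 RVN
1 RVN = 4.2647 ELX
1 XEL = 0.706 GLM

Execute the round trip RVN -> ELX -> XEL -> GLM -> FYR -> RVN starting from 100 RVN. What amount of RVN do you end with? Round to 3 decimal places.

100 RVN × 4.2647 = 426.47 ELX
426.47 ELX × 0.19133 = 81.5965051 XEL
81.5965051 XEL × 0.706 = 57.6071326006 GLM
57.6071326006 GLM × 7.4178 = 427.31818820473068 FYR
427.31818820473068 FYR × 0.22207 = 94.8945500546245421076 RVN

94.895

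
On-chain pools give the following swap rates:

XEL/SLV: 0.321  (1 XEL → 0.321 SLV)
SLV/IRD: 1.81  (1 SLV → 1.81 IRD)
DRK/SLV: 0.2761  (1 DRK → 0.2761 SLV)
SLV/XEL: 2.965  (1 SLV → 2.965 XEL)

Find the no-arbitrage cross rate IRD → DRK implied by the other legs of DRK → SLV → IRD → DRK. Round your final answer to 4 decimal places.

2.0010

Known legs of the cycle: 0.2761 × 1.81 = 0.499741
For no arbitrage the full-cycle product must be 1, so the missing rate is 1 / 0.499741 ≈ 2.001037.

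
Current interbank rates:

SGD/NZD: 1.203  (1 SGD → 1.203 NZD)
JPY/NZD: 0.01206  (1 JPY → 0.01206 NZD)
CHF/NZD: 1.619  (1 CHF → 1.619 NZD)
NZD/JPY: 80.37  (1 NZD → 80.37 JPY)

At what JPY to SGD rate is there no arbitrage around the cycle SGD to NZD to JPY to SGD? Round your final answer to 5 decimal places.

0.01034

Known legs of the cycle: 1.203 × 80.37 = 96.68511
For no arbitrage the full-cycle product must be 1, so the missing rate is 1 / 96.68511 ≈ 0.0103429.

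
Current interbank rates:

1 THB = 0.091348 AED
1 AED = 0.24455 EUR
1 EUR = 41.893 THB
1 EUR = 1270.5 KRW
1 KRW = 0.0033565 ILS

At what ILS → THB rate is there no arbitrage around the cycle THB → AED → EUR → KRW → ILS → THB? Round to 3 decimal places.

Known legs of the cycle: 0.091348 × 0.24455 × 1270.5 × 0.0033565 = 0.09526382853581055
For no arbitrage the full-cycle product must be 1, so the missing rate is 1 / 0.09526382853581055 ≈ 10.49716.

10.497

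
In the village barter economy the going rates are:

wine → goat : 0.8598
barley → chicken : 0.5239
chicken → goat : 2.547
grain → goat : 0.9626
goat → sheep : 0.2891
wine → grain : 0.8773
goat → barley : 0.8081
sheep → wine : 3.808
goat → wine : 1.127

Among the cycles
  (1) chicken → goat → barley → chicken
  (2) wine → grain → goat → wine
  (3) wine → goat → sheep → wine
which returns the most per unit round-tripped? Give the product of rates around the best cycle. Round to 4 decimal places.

1.0783

(1) 2.547 × 0.8081 × 0.5239 = 1.07831
(2) 0.8773 × 0.9626 × 1.127 = 0.95174
(3) 0.8598 × 0.2891 × 3.808 = 0.94655
Highest is cycle (1) at 1.0783 (>1, arbitrage).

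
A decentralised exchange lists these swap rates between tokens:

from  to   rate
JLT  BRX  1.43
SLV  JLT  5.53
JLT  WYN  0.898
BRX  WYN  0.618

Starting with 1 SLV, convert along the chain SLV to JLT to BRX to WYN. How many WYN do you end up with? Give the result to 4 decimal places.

1 SLV × 5.53 = 5.53 JLT
5.53 JLT × 1.43 = 7.9079 BRX
7.9079 BRX × 0.618 = 4.8870822 WYN

4.8871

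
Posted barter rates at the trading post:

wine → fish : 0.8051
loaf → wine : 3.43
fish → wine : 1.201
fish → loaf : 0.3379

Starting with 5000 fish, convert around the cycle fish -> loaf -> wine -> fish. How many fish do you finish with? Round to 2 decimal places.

4665.54

5000 fish × 0.3379 = 1689.5 loaf
1689.5 loaf × 3.43 = 5794.985 wine
5794.985 wine × 0.8051 = 4665.5424235 fish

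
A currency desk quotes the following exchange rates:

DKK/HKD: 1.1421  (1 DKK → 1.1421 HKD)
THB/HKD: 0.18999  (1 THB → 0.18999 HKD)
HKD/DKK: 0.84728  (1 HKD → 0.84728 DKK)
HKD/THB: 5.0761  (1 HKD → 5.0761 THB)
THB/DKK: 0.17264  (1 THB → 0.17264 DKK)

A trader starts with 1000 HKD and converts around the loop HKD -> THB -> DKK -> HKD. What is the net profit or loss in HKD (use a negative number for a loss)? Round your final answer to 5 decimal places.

1000 HKD × 5.0761 = 5076.1 THB
5076.1 THB × 0.17264 = 876.337904 DKK
876.337904 DKK × 1.1421 = 1000.8655201584 HKD
Net change: 1000.8655201584 − 1000 = 0.8655201584 HKD

0.86552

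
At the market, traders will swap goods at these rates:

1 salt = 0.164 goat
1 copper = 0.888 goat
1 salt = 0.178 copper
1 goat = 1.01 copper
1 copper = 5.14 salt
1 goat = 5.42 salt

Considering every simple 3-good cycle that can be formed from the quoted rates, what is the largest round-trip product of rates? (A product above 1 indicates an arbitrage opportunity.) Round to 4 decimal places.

0.8567

salt→copper→goat→salt: 0.178 × 0.888 × 5.42 = 0.85671
salt→goat→copper→salt: 0.164 × 1.01 × 5.14 = 0.85139
Maximum is salt→copper→goat→salt at 0.8567; no arbitrage — every cycle loses value.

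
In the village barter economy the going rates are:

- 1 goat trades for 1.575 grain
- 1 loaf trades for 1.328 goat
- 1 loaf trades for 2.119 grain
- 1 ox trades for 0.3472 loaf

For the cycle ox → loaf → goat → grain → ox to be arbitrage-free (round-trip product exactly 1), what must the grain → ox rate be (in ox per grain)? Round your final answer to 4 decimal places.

Known legs of the cycle: 0.3472 × 1.328 × 1.575 = 0.72620352
For no arbitrage the full-cycle product must be 1, so the missing rate is 1 / 0.72620352 ≈ 1.377024.

1.3770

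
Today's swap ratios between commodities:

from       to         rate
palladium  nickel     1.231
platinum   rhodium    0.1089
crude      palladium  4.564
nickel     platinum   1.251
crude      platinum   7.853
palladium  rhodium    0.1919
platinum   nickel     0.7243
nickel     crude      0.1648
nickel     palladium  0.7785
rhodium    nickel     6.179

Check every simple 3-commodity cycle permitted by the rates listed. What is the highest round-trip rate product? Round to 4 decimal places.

nickel→crude→platinum→nickel: 0.1648 × 7.853 × 0.7243 = 0.93737
palladium→nickel→crude→palladium: 1.231 × 0.1648 × 4.564 = 0.92589
palladium→rhodium→nickel→palladium: 0.1919 × 6.179 × 0.7785 = 0.92311
rhodium→nickel→platinum→rhodium: 6.179 × 1.251 × 0.1089 = 0.84179
Maximum is nickel→crude→platinum→nickel at 0.9374; no arbitrage — every cycle loses value.

0.9374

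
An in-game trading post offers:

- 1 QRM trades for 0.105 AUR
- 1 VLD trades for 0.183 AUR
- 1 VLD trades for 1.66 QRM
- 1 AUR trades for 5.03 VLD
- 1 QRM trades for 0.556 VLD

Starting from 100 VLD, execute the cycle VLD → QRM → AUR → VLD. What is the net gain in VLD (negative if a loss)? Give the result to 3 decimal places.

-12.327

100 VLD × 1.66 = 166 QRM
166 QRM × 0.105 = 17.43 AUR
17.43 AUR × 5.03 = 87.6729 VLD
Net change: 87.6729 − 100 = -12.3271 VLD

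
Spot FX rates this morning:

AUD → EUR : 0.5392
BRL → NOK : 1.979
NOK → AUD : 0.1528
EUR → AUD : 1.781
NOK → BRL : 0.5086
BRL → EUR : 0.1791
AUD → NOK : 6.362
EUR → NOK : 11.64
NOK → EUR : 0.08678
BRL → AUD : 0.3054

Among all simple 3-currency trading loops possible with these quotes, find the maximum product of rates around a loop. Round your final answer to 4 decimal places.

1.0603

EUR→NOK→BRL→EUR: 11.64 × 0.5086 × 0.1791 = 1.06029
AUD→NOK→BRL→AUD: 6.362 × 0.5086 × 0.3054 = 0.98819
EUR→AUD→NOK→EUR: 1.781 × 6.362 × 0.08678 = 0.98328
EUR→NOK→AUD→EUR: 11.64 × 0.1528 × 0.5392 = 0.95902
Maximum is EUR→NOK→BRL→EUR at 1.0603; arbitrage exists.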